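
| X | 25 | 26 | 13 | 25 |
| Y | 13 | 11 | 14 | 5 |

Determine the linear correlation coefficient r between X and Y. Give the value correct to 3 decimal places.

-0.518

n = 4, ΣX = 89, ΣY = 43, ΣX² = 2095, ΣY² = 511, ΣXY = 918
nΣXY − ΣXΣY = 3672 − 3827 = -155
nΣX² − (ΣX)² = 8380 − 7921 = 459; nΣY² − (ΣY)² = 2044 − 1849 = 195
r = -155 / √(459 × 195) = -155 / 299.1739 ≈ -0.518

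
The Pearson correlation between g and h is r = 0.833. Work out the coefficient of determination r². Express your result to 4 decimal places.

r² = (0.833)² = 0.6939

0.6939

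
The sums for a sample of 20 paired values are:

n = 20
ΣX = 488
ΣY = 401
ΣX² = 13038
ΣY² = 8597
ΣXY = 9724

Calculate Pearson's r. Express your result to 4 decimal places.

r = (nΣXY − ΣXΣY) / √[(nΣX² − (ΣX)²)(nΣY² − (ΣY)²)]
Numerator: 20×9724 − 488×401 = -1208
Denominator: √[(260760 − 238144)(171940 − 160801)] = √[22616 × 11139] = 15871.9761
r = -1208 / 15871.9761 ≈ -0.0761

-0.0761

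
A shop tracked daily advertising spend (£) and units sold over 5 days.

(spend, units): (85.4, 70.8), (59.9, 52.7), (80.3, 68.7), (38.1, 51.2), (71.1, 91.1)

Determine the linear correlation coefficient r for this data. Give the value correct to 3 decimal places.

n = 5, Σx = 334.8, Σy = 334.5, Σx² = 23836.08, Σy² = 23430.27, Σxy = 23147.59
nΣxy − ΣxΣy = 115737.95 − 111990.6 = 3747.35
nΣx² − (Σx)² = 119180.4 − 112091.04 = 7089.36; nΣy² − (Σy)² = 117151.35 − 111890.25 = 5261.1
r = 3747.35 / √(7089.36 × 5261.1) = 3747.35 / 6107.1951 ≈ 0.614

0.614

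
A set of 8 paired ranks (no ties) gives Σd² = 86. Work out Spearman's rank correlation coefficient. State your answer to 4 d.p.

ρ = 1 − 6Σd² / [n(n²−1)] = 1 − 6×86 / (8×63)
  = 1 − 516/504 = 1 − 1.02381 ≈ -0.0238

-0.0238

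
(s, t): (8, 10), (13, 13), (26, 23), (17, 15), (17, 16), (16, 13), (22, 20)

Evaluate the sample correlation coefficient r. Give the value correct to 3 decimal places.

0.974

n = 7, Σs = 119, Σt = 110, Σs² = 2227, Σt² = 1848, Σst = 2022
nΣst − ΣsΣt = 14154 − 13090 = 1064
nΣs² − (Σs)² = 15589 − 14161 = 1428; nΣt² − (Σt)² = 12936 − 12100 = 836
r = 1064 / √(1428 × 836) = 1064 / 1092.6152 ≈ 0.974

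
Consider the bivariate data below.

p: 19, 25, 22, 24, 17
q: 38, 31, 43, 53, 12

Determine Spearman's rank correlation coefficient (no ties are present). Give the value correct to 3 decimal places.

Rank p: 2, 5, 3, 4, 1
Rank q: 3, 2, 4, 5, 1
d = rank(p) − rank(q): -1, 3, -1, -1, 0; Σd² = 12
ρ = 1 − 6Σd² / [n(n²−1)] = 1 − 6×12 / (5×24) = 1 − 72/120 ≈ 0.400

0.400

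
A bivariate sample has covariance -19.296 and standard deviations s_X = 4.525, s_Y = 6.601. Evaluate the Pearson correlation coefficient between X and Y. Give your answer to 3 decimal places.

r = Cov(X,Y) / (s_X · s_Y) = -19.296 / (4.525 × 6.601)
  = -19.296 / 29.8695 ≈ -0.646

-0.646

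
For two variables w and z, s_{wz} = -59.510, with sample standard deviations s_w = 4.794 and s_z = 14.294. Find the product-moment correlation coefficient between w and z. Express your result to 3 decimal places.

-0.868

r = Cov(w,z) / (s_w · s_z) = -59.510 / (4.794 × 14.294)
  = -59.510 / 68.5254 ≈ -0.868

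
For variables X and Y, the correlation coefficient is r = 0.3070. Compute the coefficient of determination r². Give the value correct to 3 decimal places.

0.094

r² = (0.3070)² = 0.094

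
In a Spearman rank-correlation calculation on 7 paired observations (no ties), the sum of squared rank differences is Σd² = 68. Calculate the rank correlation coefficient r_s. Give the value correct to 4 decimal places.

ρ = 1 − 6Σd² / [n(n²−1)] = 1 − 6×68 / (7×48)
  = 1 − 408/336 = 1 − 1.21429 ≈ -0.2143

-0.2143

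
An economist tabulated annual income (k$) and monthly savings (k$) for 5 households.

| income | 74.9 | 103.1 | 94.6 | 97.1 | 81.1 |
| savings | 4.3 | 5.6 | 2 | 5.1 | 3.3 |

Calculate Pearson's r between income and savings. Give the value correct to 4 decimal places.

0.3134

n = 5, Σx = 450.8, Σy = 20.3, Σx² = 41194.4, Σy² = 90.75, Σxy = 1851.47
nΣxy − ΣxΣy = 9257.35 − 9151.24 = 106.11
nΣx² − (Σx)² = 205972 − 203220.64 = 2751.36; nΣy² − (Σy)² = 453.75 − 412.09 = 41.66
r = 106.11 / √(2751.36 × 41.66) = 106.11 / 338.5582 ≈ 0.3134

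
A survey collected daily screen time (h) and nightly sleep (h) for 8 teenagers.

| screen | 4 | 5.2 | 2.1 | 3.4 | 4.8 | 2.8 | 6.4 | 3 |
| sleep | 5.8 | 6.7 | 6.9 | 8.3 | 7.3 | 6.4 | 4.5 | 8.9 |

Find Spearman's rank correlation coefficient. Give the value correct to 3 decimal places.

-0.405

Rank screen: 5, 7, 1, 4, 6, 2, 8, 3
Rank sleep: 2, 4, 5, 7, 6, 3, 1, 8
d = rank(screen) − rank(sleep): 3, 3, -4, -3, 0, -1, 7, -5; Σd² = 118
ρ = 1 − 6Σd² / [n(n²−1)] = 1 − 6×118 / (8×63) = 1 − 708/504 ≈ -0.405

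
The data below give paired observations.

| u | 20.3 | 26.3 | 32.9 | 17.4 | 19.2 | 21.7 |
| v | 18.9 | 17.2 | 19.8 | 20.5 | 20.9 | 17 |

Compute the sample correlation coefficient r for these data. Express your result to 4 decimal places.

-0.2269

n = 6, Σu = 137.8, Σv = 114.3, Σu² = 3328.48, Σv² = 2191.15, Σuv = 2614.33
nΣuv − ΣuΣv = 15685.98 − 15750.54 = -64.56
nΣu² − (Σu)² = 19970.88 − 18988.84 = 982.04; nΣv² − (Σv)² = 13146.9 − 13064.49 = 82.41
r = -64.56 / √(982.04 × 82.41) = -64.56 / 284.4818 ≈ -0.2269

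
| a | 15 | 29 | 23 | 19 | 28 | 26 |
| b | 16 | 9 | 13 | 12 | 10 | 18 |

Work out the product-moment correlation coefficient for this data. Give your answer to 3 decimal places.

n = 6, Σa = 140, Σb = 78, Σa² = 3416, Σb² = 1074, Σab = 1776
nΣab − ΣaΣb = 10656 − 10920 = -264
nΣa² − (Σa)² = 20496 − 19600 = 896; nΣb² − (Σb)² = 6444 − 6084 = 360
r = -264 / √(896 × 360) = -264 / 567.9437 ≈ -0.465

-0.465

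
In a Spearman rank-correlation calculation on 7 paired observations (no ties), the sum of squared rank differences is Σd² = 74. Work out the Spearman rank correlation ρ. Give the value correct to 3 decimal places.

ρ = 1 − 6Σd² / [n(n²−1)] = 1 − 6×74 / (7×48)
  = 1 − 444/336 = 1 − 1.3214 ≈ -0.321

-0.321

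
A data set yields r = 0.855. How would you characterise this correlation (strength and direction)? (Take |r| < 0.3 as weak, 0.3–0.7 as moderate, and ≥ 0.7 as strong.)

r = 0.855 > 0 so the relationship is positive.
|r| = 0.855, which falls in the strong range.

strong positive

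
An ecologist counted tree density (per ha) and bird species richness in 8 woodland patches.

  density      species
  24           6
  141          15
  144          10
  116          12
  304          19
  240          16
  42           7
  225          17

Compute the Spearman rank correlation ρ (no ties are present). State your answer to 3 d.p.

Rank density: 1, 4, 5, 3, 8, 7, 2, 6
Rank species: 1, 5, 3, 4, 8, 6, 2, 7
d = rank(density) − rank(species): 0, -1, 2, -1, 0, 1, 0, -1; Σd² = 8
ρ = 1 − 6Σd² / [n(n²−1)] = 1 − 6×8 / (8×63) = 1 − 48/504 ≈ 0.905

0.905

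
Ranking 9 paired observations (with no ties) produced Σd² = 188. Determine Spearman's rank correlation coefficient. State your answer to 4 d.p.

-0.5667

ρ = 1 − 6Σd² / [n(n²−1)] = 1 − 6×188 / (9×80)
  = 1 − 1128/720 = 1 − 1.56667 ≈ -0.5667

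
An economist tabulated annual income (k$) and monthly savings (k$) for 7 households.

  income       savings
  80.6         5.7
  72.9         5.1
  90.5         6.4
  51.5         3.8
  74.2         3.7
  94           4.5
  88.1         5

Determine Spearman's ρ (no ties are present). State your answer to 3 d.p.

0.357

Rank income: 4, 2, 6, 1, 3, 7, 5
Rank savings: 6, 5, 7, 2, 1, 3, 4
d = rank(income) − rank(savings): -2, -3, -1, -1, 2, 4, 1; Σd² = 36
ρ = 1 − 6Σd² / [n(n²−1)] = 1 − 6×36 / (7×48) = 1 − 216/336 ≈ 0.357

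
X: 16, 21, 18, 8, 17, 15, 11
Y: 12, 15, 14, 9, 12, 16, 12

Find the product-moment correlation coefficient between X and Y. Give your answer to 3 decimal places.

n = 7, ΣX = 106, ΣY = 90, ΣX² = 1720, ΣY² = 1190, ΣXY = 1407
nΣXY − ΣXΣY = 9849 − 9540 = 309
nΣX² − (ΣX)² = 12040 − 11236 = 804; nΣY² − (ΣY)² = 8330 − 8100 = 230
r = 309 / √(804 × 230) = 309 / 430.0233 ≈ 0.719

0.719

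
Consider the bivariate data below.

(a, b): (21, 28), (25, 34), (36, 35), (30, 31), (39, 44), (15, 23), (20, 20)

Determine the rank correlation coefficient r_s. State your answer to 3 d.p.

Rank a: 3, 4, 6, 5, 7, 1, 2
Rank b: 3, 5, 6, 4, 7, 2, 1
d = rank(a) − rank(b): 0, -1, 0, 1, 0, -1, 1; Σd² = 4
ρ = 1 − 6Σd² / [n(n²−1)] = 1 − 6×4 / (7×48) = 1 − 24/336 ≈ 0.929

0.929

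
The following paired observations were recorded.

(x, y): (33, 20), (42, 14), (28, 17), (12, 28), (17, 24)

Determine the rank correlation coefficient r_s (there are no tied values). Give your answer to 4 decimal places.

-0.9000

Rank x: 4, 5, 3, 1, 2
Rank y: 3, 1, 2, 5, 4
d = rank(x) − rank(y): 1, 4, 1, -4, -2; Σd² = 38
ρ = 1 − 6Σd² / [n(n²−1)] = 1 − 6×38 / (5×24) = 1 − 228/120 ≈ -0.9000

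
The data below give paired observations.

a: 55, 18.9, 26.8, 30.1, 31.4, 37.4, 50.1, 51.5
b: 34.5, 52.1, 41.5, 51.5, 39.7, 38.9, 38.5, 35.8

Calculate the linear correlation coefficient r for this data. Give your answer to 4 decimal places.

-0.8118

n = 8, Σa = 301.2, Σb = 332.5, Σa² = 12553.44, Σb² = 14132.35, Σab = 12018.53
nΣab − ΣaΣb = 96148.24 − 100149 = -4000.76
nΣa² − (Σa)² = 100427.52 − 90721.44 = 9706.08; nΣb² − (Σb)² = 113058.8 − 110556.25 = 2502.55
r = -4000.76 / √(9706.08 × 2502.55) = -4000.76 / 4928.4836 ≈ -0.8118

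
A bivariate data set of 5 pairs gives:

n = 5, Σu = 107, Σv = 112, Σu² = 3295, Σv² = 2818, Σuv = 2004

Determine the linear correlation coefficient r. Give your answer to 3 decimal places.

r = (nΣuv − ΣuΣv) / √[(nΣu² − (Σu)²)(nΣv² − (Σv)²)]
Numerator: 5×2004 − 107×112 = -1964
Denominator: √[(16475 − 11449)(14090 − 12544)] = √[5026 × 1546] = 2787.5071
r = -1964 / 2787.5071 ≈ -0.705

-0.705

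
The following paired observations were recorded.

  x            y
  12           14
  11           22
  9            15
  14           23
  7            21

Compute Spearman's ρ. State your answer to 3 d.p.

Rank x: 4, 3, 2, 5, 1
Rank y: 1, 4, 2, 5, 3
d = rank(x) − rank(y): 3, -1, 0, 0, -2; Σd² = 14
ρ = 1 − 6Σd² / [n(n²−1)] = 1 − 6×14 / (5×24) = 1 − 84/120 ≈ 0.300

0.300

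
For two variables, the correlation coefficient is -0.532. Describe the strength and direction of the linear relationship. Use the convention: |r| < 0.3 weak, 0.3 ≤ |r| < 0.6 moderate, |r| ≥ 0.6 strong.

r = -0.532 < 0 so the relationship is negative.
|r| = 0.532, which falls in the moderate range.

moderate negative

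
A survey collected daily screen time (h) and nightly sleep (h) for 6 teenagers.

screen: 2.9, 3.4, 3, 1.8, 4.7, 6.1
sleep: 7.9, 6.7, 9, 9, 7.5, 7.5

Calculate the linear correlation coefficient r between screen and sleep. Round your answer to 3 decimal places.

n = 6, Σx = 21.9, Σy = 47.6, Σx² = 91.51, Σy² = 381.8, Σxy = 169.89
nΣxy − ΣxΣy = 1019.34 − 1042.44 = -23.1
nΣx² − (Σx)² = 549.06 − 479.61 = 69.45; nΣy² − (Σy)² = 2290.8 − 2265.76 = 25.04
r = -23.1 / √(69.45 × 25.04) = -23.1 / 41.7017 ≈ -0.554

-0.554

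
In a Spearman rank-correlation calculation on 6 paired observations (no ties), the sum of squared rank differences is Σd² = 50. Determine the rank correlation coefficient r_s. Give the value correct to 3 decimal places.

-0.429

ρ = 1 − 6Σd² / [n(n²−1)] = 1 − 6×50 / (6×35)
  = 1 − 300/210 = 1 − 1.4286 ≈ -0.429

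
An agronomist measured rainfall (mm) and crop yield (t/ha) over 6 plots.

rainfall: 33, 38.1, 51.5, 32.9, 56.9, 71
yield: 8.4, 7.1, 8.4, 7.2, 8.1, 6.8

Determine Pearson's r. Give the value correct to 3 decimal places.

-0.217

n = 6, Σx = 283.4, Σy = 46, Σx² = 14553.88, Σy² = 355.22, Σxy = 2160.88
nΣxy − ΣxΣy = 12965.28 − 13036.4 = -71.12
nΣx² − (Σx)² = 87323.28 − 80315.56 = 7007.72; nΣy² − (Σy)² = 2131.32 − 2116 = 15.32
r = -71.12 / √(7007.72 × 15.32) = -71.12 / 327.6557 ≈ -0.217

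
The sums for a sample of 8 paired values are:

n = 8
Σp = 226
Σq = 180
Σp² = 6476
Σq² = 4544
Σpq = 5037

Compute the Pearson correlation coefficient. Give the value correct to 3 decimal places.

-0.226

r = (nΣpq − ΣpΣq) / √[(nΣp² − (Σp)²)(nΣq² − (Σq)²)]
Numerator: 8×5037 − 226×180 = -384
Denominator: √[(51808 − 51076)(36352 − 32400)] = √[732 × 3952] = 1700.8421
r = -384 / 1700.8421 ≈ -0.226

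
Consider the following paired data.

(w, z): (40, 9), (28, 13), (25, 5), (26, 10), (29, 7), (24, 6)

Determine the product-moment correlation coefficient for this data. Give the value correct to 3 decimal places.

0.263

n = 6, Σw = 172, Σz = 50, Σw² = 5102, Σz² = 460, Σwz = 1456
nΣwz − ΣwΣz = 8736 − 8600 = 136
nΣw² − (Σw)² = 30612 − 29584 = 1028; nΣz² − (Σz)² = 2760 − 2500 = 260
r = 136 / √(1028 × 260) = 136 / 516.9913 ≈ 0.263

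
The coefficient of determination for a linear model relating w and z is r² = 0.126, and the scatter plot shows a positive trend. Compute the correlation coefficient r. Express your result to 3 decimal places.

|r| = √0.126 = 0.355
The association is positive, so r = 0.355.

0.355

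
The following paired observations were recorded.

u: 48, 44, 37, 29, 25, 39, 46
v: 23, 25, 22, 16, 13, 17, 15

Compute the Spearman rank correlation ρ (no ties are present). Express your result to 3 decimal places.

Rank u: 7, 5, 3, 2, 1, 4, 6
Rank v: 6, 7, 5, 3, 1, 4, 2
d = rank(u) − rank(v): 1, -2, -2, -1, 0, 0, 4; Σd² = 26
ρ = 1 − 6Σd² / [n(n²−1)] = 1 − 6×26 / (7×48) = 1 − 156/336 ≈ 0.536

0.536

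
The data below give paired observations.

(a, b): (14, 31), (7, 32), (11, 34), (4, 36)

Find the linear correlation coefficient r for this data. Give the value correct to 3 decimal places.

-0.718

n = 4, Σa = 36, Σb = 133, Σa² = 382, Σb² = 4437, Σab = 1176
nΣab − ΣaΣb = 4704 − 4788 = -84
nΣa² − (Σa)² = 1528 − 1296 = 232; nΣb² − (Σb)² = 17748 − 17689 = 59
r = -84 / √(232 × 59) = -84 / 116.9957 ≈ -0.718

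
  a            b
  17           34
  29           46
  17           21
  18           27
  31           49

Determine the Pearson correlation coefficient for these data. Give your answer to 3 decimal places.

0.921

n = 5, Σa = 112, Σb = 177, Σa² = 2704, Σb² = 6843, Σab = 4274
nΣab − ΣaΣb = 21370 − 19824 = 1546
nΣa² − (Σa)² = 13520 − 12544 = 976; nΣb² − (Σb)² = 34215 − 31329 = 2886
r = 1546 / √(976 × 2886) = 1546 / 1678.3134 ≈ 0.921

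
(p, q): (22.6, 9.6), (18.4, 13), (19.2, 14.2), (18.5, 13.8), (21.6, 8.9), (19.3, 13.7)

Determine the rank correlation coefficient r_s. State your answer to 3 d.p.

Rank p: 6, 1, 3, 2, 5, 4
Rank q: 2, 3, 6, 5, 1, 4
d = rank(p) − rank(q): 4, -2, -3, -3, 4, 0; Σd² = 54
ρ = 1 − 6Σd² / [n(n²−1)] = 1 − 6×54 / (6×35) = 1 − 324/210 ≈ -0.543

-0.543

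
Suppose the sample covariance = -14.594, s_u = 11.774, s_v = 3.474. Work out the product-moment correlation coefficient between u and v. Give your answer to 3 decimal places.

-0.357

r = Cov(u,v) / (s_u · s_v) = -14.594 / (11.774 × 3.474)
  = -14.594 / 40.9029 ≈ -0.357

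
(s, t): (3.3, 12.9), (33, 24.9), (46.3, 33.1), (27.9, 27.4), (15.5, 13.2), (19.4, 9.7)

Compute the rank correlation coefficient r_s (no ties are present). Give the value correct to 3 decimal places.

0.771

Rank s: 1, 5, 6, 4, 2, 3
Rank t: 2, 4, 6, 5, 3, 1
d = rank(s) − rank(t): -1, 1, 0, -1, -1, 2; Σd² = 8
ρ = 1 − 6Σd² / [n(n²−1)] = 1 − 6×8 / (6×35) = 1 − 48/210 ≈ 0.771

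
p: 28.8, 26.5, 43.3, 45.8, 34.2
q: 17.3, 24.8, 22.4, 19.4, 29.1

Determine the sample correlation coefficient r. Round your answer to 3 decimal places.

n = 5, Σp = 178.6, Σq = 113, Σp² = 6673.86, Σq² = 2639.26, Σpq = 4009.1
nΣpq − ΣpΣq = 20045.5 − 20181.8 = -136.3
nΣp² − (Σp)² = 33369.3 − 31897.96 = 1471.34; nΣq² − (Σq)² = 13196.3 − 12769 = 427.3
r = -136.3 / √(1471.34 × 427.3) = -136.3 / 792.9083 ≈ -0.172

-0.172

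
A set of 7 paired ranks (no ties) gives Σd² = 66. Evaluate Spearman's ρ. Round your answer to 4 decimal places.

ρ = 1 − 6Σd² / [n(n²−1)] = 1 − 6×66 / (7×48)
  = 1 − 396/336 = 1 − 1.17857 ≈ -0.1786

-0.1786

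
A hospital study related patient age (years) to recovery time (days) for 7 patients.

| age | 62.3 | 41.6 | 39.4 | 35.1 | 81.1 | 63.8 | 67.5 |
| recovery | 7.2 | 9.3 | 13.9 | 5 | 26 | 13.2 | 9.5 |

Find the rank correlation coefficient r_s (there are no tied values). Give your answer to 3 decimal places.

Rank age: 4, 3, 2, 1, 7, 5, 6
Rank recovery: 2, 3, 6, 1, 7, 5, 4
d = rank(age) − rank(recovery): 2, 0, -4, 0, 0, 0, 2; Σd² = 24
ρ = 1 − 6Σd² / [n(n²−1)] = 1 − 6×24 / (7×48) = 1 − 144/336 ≈ 0.571

0.571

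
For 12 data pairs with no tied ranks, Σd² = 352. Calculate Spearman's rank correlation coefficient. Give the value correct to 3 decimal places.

-0.231

ρ = 1 − 6Σd² / [n(n²−1)] = 1 − 6×352 / (12×143)
  = 1 − 2112/1716 = 1 − 1.2308 ≈ -0.231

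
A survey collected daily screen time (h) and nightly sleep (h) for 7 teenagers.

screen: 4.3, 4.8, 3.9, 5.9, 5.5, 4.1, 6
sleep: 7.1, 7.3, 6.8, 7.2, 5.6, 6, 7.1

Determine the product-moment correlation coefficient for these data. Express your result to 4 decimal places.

0.1251

n = 7, Σx = 34.5, Σy = 47.1, Σx² = 174.61, Σy² = 319.55, Σxy = 232.57
nΣxy − ΣxΣy = 1627.99 − 1624.95 = 3.04
nΣx² − (Σx)² = 1222.27 − 1190.25 = 32.02; nΣy² − (Σy)² = 2236.85 − 2218.41 = 18.44
r = 3.04 / √(32.02 × 18.44) = 3.04 / 24.2992 ≈ 0.1251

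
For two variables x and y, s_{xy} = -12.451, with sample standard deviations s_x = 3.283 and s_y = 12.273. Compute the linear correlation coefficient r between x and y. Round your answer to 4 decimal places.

r = Cov(x,y) / (s_x · s_y) = -12.451 / (3.283 × 12.273)
  = -12.451 / 40.2923 ≈ -0.3090

-0.3090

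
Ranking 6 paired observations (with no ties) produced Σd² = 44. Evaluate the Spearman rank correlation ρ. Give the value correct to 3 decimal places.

ρ = 1 − 6Σd² / [n(n²−1)] = 1 − 6×44 / (6×35)
  = 1 − 264/210 = 1 − 1.2571 ≈ -0.257

-0.257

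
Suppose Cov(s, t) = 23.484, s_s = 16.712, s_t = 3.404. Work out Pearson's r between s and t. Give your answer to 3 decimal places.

r = Cov(s,t) / (s_s · s_t) = 23.484 / (16.712 × 3.404)
  = 23.484 / 56.8876 ≈ 0.413

0.413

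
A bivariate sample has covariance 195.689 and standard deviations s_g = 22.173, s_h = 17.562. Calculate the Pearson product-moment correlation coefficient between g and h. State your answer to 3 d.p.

r = Cov(g,h) / (s_g · s_h) = 195.689 / (22.173 × 17.562)
  = 195.689 / 389.4022 ≈ 0.503

0.503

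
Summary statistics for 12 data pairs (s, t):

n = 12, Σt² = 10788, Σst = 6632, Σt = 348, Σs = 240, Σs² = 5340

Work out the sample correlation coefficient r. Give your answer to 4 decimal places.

-0.5350

r = (nΣst − ΣsΣt) / √[(nΣs² − (Σs)²)(nΣt² − (Σt)²)]
Numerator: 12×6632 − 240×348 = -3936
Denominator: √[(64080 − 57600)(129456 − 121104)] = √[6480 × 8352] = 7356.6949
r = -3936 / 7356.6949 ≈ -0.5350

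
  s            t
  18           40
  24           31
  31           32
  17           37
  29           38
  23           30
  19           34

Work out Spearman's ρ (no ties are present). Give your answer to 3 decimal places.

Rank s: 2, 5, 7, 1, 6, 4, 3
Rank t: 7, 2, 3, 5, 6, 1, 4
d = rank(s) − rank(t): -5, 3, 4, -4, 0, 3, -1; Σd² = 76
ρ = 1 − 6Σd² / [n(n²−1)] = 1 − 6×76 / (7×48) = 1 − 456/336 ≈ -0.357

-0.357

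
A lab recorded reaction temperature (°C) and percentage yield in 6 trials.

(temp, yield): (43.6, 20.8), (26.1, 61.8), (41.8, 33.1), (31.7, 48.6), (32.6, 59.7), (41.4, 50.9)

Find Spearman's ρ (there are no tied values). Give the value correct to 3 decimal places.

Rank temp: 6, 1, 5, 2, 3, 4
Rank yield: 1, 6, 2, 3, 5, 4
d = rank(temp) − rank(yield): 5, -5, 3, -1, -2, 0; Σd² = 64
ρ = 1 − 6Σd² / [n(n²−1)] = 1 − 6×64 / (6×35) = 1 − 384/210 ≈ -0.829

-0.829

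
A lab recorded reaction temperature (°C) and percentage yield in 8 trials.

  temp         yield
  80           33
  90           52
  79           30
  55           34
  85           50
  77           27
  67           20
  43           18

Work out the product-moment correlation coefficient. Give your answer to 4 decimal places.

n = 8, Σx = 576, Σy = 264, Σx² = 43258, Σy² = 9802, Σxy = 20003
nΣxy − ΣxΣy = 160024 − 152064 = 7960
nΣx² − (Σx)² = 346064 − 331776 = 14288; nΣy² − (Σy)² = 78416 − 69696 = 8720
r = 7960 / √(14288 × 8720) = 7960 / 11162.0500 ≈ 0.7131

0.7131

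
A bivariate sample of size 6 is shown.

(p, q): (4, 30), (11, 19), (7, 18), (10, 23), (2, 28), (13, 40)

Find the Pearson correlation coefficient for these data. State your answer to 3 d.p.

n = 6, Σp = 47, Σq = 158, Σp² = 459, Σq² = 4498, Σpq = 1261
nΣpq − ΣpΣq = 7566 − 7426 = 140
nΣp² − (Σp)² = 2754 − 2209 = 545; nΣq² − (Σq)² = 26988 − 24964 = 2024
r = 140 / √(545 × 2024) = 140 / 1050.2762 ≈ 0.133

0.133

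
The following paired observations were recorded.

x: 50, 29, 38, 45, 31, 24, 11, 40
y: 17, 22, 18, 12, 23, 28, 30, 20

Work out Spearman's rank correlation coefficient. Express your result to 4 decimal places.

Rank x: 8, 3, 5, 7, 4, 2, 1, 6
Rank y: 2, 5, 3, 1, 6, 7, 8, 4
d = rank(x) − rank(y): 6, -2, 2, 6, -2, -5, -7, 2; Σd² = 162
ρ = 1 − 6Σd² / [n(n²−1)] = 1 − 6×162 / (8×63) = 1 − 972/504 ≈ -0.9286

-0.9286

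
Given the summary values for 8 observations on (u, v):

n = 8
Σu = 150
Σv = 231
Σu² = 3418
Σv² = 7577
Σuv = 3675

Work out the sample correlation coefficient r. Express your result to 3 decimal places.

-0.886

r = (nΣuv − ΣuΣv) / √[(nΣu² − (Σu)²)(nΣv² − (Σv)²)]
Numerator: 8×3675 − 150×231 = -5250
Denominator: √[(27344 − 22500)(60616 − 53361)] = √[4844 × 7255] = 5928.1717
r = -5250 / 5928.1717 ≈ -0.886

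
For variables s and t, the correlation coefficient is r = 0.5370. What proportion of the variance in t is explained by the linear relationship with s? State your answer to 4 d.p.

r² = (0.5370)² = 0.2884

0.2884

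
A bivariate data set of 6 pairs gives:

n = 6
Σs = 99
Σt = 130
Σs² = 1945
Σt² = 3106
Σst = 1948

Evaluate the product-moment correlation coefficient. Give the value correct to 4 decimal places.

r = (nΣst − ΣsΣt) / √[(nΣs² − (Σs)²)(nΣt² − (Σt)²)]
Numerator: 6×1948 − 99×130 = -1182
Denominator: √[(11670 − 9801)(18636 − 16900)] = √[1869 × 1736] = 1801.2729
r = -1182 / 1801.2729 ≈ -0.6562

-0.6562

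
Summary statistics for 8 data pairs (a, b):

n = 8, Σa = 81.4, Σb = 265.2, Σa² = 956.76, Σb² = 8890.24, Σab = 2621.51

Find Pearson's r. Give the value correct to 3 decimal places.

-0.682

r = (nΣab − ΣaΣb) / √[(nΣa² − (Σa)²)(nΣb² − (Σb)²)]
Numerator: 8×2621.51 − 81.4×265.2 = -615.2
Denominator: √[(7654.08 − 6625.96)(71121.92 − 70331.04)] = √[1028.12 × 790.88] = 901.7314
r = -615.2 / 901.7314 ≈ -0.682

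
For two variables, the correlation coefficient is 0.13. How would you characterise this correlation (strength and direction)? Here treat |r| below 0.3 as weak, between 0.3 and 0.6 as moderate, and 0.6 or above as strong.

weak positive

r = 0.13 > 0 so the relationship is positive.
|r| = 0.13, which falls in the weak range.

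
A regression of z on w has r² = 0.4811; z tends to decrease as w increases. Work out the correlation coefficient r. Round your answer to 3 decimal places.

-0.694

|r| = √0.4811 = 0.694
The association is negative, so r = −0.694.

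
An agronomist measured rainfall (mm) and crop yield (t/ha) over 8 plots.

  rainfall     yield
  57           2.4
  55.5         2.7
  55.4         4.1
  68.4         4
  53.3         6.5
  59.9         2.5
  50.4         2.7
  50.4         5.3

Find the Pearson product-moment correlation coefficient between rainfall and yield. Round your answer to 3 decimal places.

-0.213

n = 8, Σx = 450.3, Σy = 30.2, Σx² = 25586.19, Σy² = 129.74, Σxy = 1686.79
nΣxy − ΣxΣy = 13494.32 − 13599.06 = -104.74
nΣx² − (Σx)² = 204689.52 − 202770.09 = 1919.43; nΣy² − (Σy)² = 1037.92 − 912.04 = 125.88
r = -104.74 / √(1919.43 × 125.88) = -104.74 / 491.5464 ≈ -0.213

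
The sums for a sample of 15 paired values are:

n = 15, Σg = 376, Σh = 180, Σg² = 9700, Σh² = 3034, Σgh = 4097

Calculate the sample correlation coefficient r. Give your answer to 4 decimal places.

r = (nΣgh − ΣgΣh) / √[(nΣg² − (Σg)²)(nΣh² − (Σh)²)]
Numerator: 15×4097 − 376×180 = -6225
Denominator: √[(145500 − 141376)(45510 − 32400)] = √[4124 × 13110] = 7352.9341
r = -6225 / 7352.9341 ≈ -0.8466

-0.8466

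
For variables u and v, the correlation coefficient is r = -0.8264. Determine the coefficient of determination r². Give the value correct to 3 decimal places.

r² = (-0.8264)² = 0.683

0.683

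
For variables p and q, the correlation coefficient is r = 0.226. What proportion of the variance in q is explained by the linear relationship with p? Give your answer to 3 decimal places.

0.051

r² = (0.226)² = 0.051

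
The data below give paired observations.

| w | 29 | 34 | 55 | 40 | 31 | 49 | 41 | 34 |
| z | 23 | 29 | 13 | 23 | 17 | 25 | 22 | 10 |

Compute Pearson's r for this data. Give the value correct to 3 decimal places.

-0.139

n = 8, Σw = 313, Σz = 162, Σw² = 12821, Σz² = 3566, Σwz = 6282
nΣwz − ΣwΣz = 50256 − 50706 = -450
nΣw² − (Σw)² = 102568 − 97969 = 4599; nΣz² − (Σz)² = 28528 − 26244 = 2284
r = -450 / √(4599 × 2284) = -450 / 3241.0054 ≈ -0.139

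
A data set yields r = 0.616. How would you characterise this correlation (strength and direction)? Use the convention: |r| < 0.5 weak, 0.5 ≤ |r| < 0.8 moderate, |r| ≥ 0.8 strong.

r = 0.616 > 0 so the relationship is positive.
|r| = 0.616, which falls in the moderate range.

moderate positive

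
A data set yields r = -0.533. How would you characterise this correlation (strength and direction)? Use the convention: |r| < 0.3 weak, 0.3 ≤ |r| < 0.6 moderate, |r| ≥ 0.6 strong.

r = -0.533 < 0 so the relationship is negative.
|r| = 0.533, which falls in the moderate range.

moderate negative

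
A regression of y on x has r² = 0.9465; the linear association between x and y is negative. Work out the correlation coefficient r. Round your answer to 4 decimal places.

|r| = √0.9465 = 0.9729
The association is negative, so r = −0.9729.

-0.9729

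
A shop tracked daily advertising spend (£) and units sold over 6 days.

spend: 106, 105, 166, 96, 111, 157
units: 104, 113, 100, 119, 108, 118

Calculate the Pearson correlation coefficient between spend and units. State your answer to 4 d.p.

n = 6, Σx = 741, Σy = 662, Σx² = 96003, Σy² = 73334, Σxy = 81427
nΣxy − ΣxΣy = 488562 − 490542 = -1980
nΣx² − (Σx)² = 576018 − 549081 = 26937; nΣy² − (Σy)² = 440004 − 438244 = 1760
r = -1980 / √(26937 × 1760) = -1980 / 6885.4281 ≈ -0.2876

-0.2876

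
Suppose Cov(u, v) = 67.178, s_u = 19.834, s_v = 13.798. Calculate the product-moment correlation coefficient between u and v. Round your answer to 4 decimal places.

0.2455

r = Cov(u,v) / (s_u · s_v) = 67.178 / (19.834 × 13.798)
  = 67.178 / 273.6695 ≈ 0.2455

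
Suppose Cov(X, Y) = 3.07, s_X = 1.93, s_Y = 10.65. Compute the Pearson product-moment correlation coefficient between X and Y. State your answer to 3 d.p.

0.149

r = Cov(X,Y) / (s_X · s_Y) = 3.07 / (1.93 × 10.65)
  = 3.07 / 20.5545 ≈ 0.149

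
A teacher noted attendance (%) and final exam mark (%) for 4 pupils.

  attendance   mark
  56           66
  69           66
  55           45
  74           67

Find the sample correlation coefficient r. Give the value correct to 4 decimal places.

n = 4, Σx = 254, Σy = 244, Σx² = 16398, Σy² = 15226, Σxy = 15683
nΣxy − ΣxΣy = 62732 − 61976 = 756
nΣx² − (Σx)² = 65592 − 64516 = 1076; nΣy² − (Σy)² = 60904 − 59536 = 1368
r = 756 / √(1076 × 1368) = 756 / 1213.2469 ≈ 0.6231

0.6231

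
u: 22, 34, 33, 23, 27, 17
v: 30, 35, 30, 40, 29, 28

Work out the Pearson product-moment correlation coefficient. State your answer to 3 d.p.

0.177

n = 6, Σu = 156, Σv = 192, Σu² = 4276, Σv² = 6250, Σuv = 5019
nΣuv − ΣuΣv = 30114 − 29952 = 162
nΣu² − (Σu)² = 25656 − 24336 = 1320; nΣv² − (Σv)² = 37500 − 36864 = 636
r = 162 / √(1320 × 636) = 162 / 916.2532 ≈ 0.177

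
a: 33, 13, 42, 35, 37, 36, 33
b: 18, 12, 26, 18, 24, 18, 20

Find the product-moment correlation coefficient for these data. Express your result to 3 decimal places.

n = 7, Σa = 229, Σb = 136, Σa² = 8001, Σb² = 2768, Σab = 4668
nΣab − ΣaΣb = 32676 − 31144 = 1532
nΣa² − (Σa)² = 56007 − 52441 = 3566; nΣb² − (Σb)² = 19376 − 18496 = 880
r = 1532 / √(3566 × 880) = 1532 / 1771.4627 ≈ 0.865

0.865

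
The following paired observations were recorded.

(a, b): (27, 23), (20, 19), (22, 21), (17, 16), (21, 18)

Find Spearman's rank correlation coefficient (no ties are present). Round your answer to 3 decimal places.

0.900

Rank a: 5, 2, 4, 1, 3
Rank b: 5, 3, 4, 1, 2
d = rank(a) − rank(b): 0, -1, 0, 0, 1; Σd² = 2
ρ = 1 − 6Σd² / [n(n²−1)] = 1 − 6×2 / (5×24) = 1 − 12/120 ≈ 0.900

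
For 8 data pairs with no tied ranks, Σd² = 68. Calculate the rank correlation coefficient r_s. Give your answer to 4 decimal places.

0.1905

ρ = 1 − 6Σd² / [n(n²−1)] = 1 − 6×68 / (8×63)
  = 1 − 408/504 = 1 − 0.80952 ≈ 0.1905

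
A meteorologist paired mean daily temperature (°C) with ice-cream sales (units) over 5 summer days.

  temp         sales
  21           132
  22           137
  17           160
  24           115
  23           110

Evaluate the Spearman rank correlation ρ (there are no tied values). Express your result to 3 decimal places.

-0.800

Rank temp: 2, 3, 1, 5, 4
Rank sales: 3, 4, 5, 2, 1
d = rank(temp) − rank(sales): -1, -1, -4, 3, 3; Σd² = 36
ρ = 1 − 6Σd² / [n(n²−1)] = 1 − 6×36 / (5×24) = 1 − 216/120 ≈ -0.800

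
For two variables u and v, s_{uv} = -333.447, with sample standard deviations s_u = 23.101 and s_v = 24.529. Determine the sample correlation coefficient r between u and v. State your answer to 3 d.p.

-0.588

r = Cov(u,v) / (s_u · s_v) = -333.447 / (23.101 × 24.529)
  = -333.447 / 566.6444 ≈ -0.588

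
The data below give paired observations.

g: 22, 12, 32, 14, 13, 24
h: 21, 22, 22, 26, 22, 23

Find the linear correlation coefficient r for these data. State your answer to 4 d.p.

-0.2894

n = 6, Σg = 117, Σh = 136, Σg² = 2593, Σh² = 3098, Σgh = 2632
nΣgh − ΣgΣh = 15792 − 15912 = -120
nΣg² − (Σg)² = 15558 − 13689 = 1869; nΣh² − (Σh)² = 18588 − 18496 = 92
r = -120 / √(1869 × 92) = -120 / 414.6661 ≈ -0.2894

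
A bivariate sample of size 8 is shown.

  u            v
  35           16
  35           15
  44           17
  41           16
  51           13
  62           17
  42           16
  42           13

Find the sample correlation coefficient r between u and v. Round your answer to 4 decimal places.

n = 8, Σu = 352, Σv = 123, Σu² = 16040, Σv² = 1909, Σuv = 5424
nΣuv − ΣuΣv = 43392 − 43296 = 96
nΣu² − (Σu)² = 128320 − 123904 = 4416; nΣv² − (Σv)² = 15272 − 15129 = 143
r = 96 / √(4416 × 143) = 96 / 794.6622 ≈ 0.1208

0.1208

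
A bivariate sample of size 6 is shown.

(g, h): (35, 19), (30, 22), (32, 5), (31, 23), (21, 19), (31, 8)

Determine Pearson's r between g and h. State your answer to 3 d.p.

n = 6, Σg = 180, Σh = 96, Σg² = 5512, Σh² = 1824, Σgh = 2845
nΣgh − ΣgΣh = 17070 − 17280 = -210
nΣg² − (Σg)² = 33072 − 32400 = 672; nΣh² − (Σh)² = 10944 − 9216 = 1728
r = -210 / √(672 × 1728) = -210 / 1077.5973 ≈ -0.195

-0.195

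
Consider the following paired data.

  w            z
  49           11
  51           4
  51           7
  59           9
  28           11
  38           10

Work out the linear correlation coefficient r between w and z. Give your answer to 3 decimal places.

n = 6, Σw = 276, Σz = 52, Σw² = 13312, Σz² = 488, Σwz = 2319
nΣwz − ΣwΣz = 13914 − 14352 = -438
nΣw² − (Σw)² = 79872 − 76176 = 3696; nΣz² − (Σz)² = 2928 − 2704 = 224
r = -438 / √(3696 × 224) = -438 / 909.8923 ≈ -0.481

-0.481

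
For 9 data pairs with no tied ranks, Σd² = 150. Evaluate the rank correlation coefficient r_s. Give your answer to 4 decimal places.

ρ = 1 − 6Σd² / [n(n²−1)] = 1 − 6×150 / (9×80)
  = 1 − 900/720 = 1 − 1.25000 ≈ -0.2500

-0.2500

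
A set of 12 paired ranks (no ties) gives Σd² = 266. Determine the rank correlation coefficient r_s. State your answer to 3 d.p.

0.070

ρ = 1 − 6Σd² / [n(n²−1)] = 1 − 6×266 / (12×143)
  = 1 − 1596/1716 = 1 − 0.9301 ≈ 0.070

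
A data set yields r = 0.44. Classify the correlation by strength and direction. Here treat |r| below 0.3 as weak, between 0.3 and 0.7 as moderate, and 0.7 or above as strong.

moderate positive

r = 0.44 > 0 so the relationship is positive.
|r| = 0.44, which falls in the moderate range.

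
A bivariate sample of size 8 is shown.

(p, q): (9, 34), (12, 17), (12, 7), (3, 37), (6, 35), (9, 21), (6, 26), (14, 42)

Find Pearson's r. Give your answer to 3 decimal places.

-0.311

n = 8, Σp = 71, Σq = 219, Σp² = 727, Σq² = 6969, Σpq = 1848
nΣpq − ΣpΣq = 14784 − 15549 = -765
nΣp² − (Σp)² = 5816 − 5041 = 775; nΣq² − (Σq)² = 55752 − 47961 = 7791
r = -765 / √(775 × 7791) = -765 / 2457.2393 ≈ -0.311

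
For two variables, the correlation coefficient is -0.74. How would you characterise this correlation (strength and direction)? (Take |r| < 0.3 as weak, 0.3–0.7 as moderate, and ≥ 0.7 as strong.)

r = -0.74 < 0 so the relationship is negative.
|r| = 0.74, which falls in the strong range.

strong negative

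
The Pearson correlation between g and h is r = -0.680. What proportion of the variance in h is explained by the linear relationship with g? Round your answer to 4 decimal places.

0.4624

r² = (-0.680)² = 0.4624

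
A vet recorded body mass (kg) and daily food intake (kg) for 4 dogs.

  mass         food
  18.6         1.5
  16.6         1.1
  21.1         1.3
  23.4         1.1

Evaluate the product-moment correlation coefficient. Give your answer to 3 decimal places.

n = 4, Σx = 79.7, Σy = 5, Σx² = 1614.29, Σy² = 6.36, Σxy = 99.33
nΣxy − ΣxΣy = 397.32 − 398.5 = -1.18
nΣx² − (Σx)² = 6457.16 − 6352.09 = 105.07; nΣy² − (Σy)² = 25.44 − 25 = 0.44
r = -1.18 / √(105.07 × 0.44) = -1.18 / 6.7993 ≈ -0.174

-0.174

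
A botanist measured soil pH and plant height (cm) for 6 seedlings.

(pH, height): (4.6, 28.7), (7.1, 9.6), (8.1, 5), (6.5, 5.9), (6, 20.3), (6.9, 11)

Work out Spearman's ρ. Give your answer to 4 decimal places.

-0.8286

Rank pH: 1, 5, 6, 3, 2, 4
Rank height: 6, 3, 1, 2, 5, 4
d = rank(pH) − rank(height): -5, 2, 5, 1, -3, 0; Σd² = 64
ρ = 1 − 6Σd² / [n(n²−1)] = 1 − 6×64 / (6×35) = 1 − 384/210 ≈ -0.8286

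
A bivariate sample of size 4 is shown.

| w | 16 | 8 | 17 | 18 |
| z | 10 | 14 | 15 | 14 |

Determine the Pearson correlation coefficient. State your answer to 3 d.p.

n = 4, Σw = 59, Σz = 53, Σw² = 933, Σz² = 717, Σwz = 779
nΣwz − ΣwΣz = 3116 − 3127 = -11
nΣw² − (Σw)² = 3732 − 3481 = 251; nΣz² − (Σz)² = 2868 − 2809 = 59
r = -11 / √(251 × 59) = -11 / 121.6922 ≈ -0.090

-0.090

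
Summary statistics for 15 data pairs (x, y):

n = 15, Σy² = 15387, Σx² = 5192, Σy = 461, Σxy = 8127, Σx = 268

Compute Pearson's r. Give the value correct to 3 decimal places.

-0.156

r = (nΣxy − ΣxΣy) / √[(nΣx² − (Σx)²)(nΣy² − (Σy)²)]
Numerator: 15×8127 − 268×461 = -1643
Denominator: √[(77880 − 71824)(230805 − 212521)] = √[6056 × 18284] = 10522.7327
r = -1643 / 10522.7327 ≈ -0.156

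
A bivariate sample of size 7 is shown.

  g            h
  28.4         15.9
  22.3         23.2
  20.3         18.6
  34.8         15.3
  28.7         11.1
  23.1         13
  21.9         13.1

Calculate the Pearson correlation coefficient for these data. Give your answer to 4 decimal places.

-0.3242

n = 7, Σg = 179.5, Σh = 110.2, Σg² = 4763.89, Σh² = 1834.92, Σgh = 2784.7
nΣgh − ΣgΣh = 19492.9 − 19780.9 = -288
nΣg² − (Σg)² = 33347.23 − 32220.25 = 1126.98; nΣh² − (Σh)² = 12844.44 − 12144.04 = 700.4
r = -288 / √(1126.98 × 700.4) = -288 / 888.4463 ≈ -0.3242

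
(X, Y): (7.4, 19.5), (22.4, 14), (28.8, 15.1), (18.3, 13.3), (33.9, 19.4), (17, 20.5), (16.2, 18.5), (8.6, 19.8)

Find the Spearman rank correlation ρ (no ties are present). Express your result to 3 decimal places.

-0.476

Rank X: 1, 6, 7, 5, 8, 4, 3, 2
Rank Y: 6, 2, 3, 1, 5, 8, 4, 7
d = rank(X) − rank(Y): -5, 4, 4, 4, 3, -4, -1, -5; Σd² = 124
ρ = 1 − 6Σd² / [n(n²−1)] = 1 − 6×124 / (8×63) = 1 − 744/504 ≈ -0.476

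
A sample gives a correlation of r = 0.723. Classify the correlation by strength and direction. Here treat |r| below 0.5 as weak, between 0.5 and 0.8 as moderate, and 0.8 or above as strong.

moderate positive

r = 0.723 > 0 so the relationship is positive.
|r| = 0.723, which falls in the moderate range.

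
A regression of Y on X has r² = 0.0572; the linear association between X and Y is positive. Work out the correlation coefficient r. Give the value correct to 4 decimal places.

0.2392

|r| = √0.0572 = 0.2392
The association is positive, so r = 0.2392.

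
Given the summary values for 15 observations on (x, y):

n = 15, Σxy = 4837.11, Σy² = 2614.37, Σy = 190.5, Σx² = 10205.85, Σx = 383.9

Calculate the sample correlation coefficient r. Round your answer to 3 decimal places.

-0.141

r = (nΣxy − ΣxΣy) / √[(nΣx² − (Σx)²)(nΣy² − (Σy)²)]
Numerator: 15×4837.11 − 383.9×190.5 = -576.3
Denominator: √[(153087.75 − 147379.21)(39215.55 − 36290.25)] = √[5708.54 × 2925.3] = 4086.4645
r = -576.3 / 4086.4645 ≈ -0.141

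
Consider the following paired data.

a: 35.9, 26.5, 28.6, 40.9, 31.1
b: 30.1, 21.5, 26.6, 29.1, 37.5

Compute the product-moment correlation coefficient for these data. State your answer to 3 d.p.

0.348

n = 5, Σa = 163, Σb = 144.8, Σa² = 5449.04, Σb² = 4328.88, Σab = 4767.54
nΣab − ΣaΣb = 23837.7 − 23602.4 = 235.3
nΣa² − (Σa)² = 27245.2 − 26569 = 676.2; nΣb² − (Σb)² = 21644.4 − 20967.04 = 677.36
r = 235.3 / √(676.2 × 677.36) = 235.3 / 676.7798 ≈ 0.348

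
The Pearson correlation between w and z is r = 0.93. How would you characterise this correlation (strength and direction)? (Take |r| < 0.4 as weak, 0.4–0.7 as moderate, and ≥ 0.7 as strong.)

strong positive

r = 0.93 > 0 so the relationship is positive.
|r| = 0.93, which falls in the strong range.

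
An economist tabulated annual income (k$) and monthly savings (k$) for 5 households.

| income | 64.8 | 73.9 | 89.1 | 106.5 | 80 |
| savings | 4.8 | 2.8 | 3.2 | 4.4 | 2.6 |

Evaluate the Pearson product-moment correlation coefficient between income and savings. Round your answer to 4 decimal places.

n = 5, Σx = 414.3, Σy = 17.8, Σx² = 35341.31, Σy² = 67.24, Σxy = 1479.68
nΣxy − ΣxΣy = 7398.4 − 7374.54 = 23.86
nΣx² − (Σx)² = 176706.55 − 171644.49 = 5062.06; nΣy² − (Σy)² = 336.2 − 316.84 = 19.36
r = 23.86 / √(5062.06 × 19.36) = 23.86 / 313.0519 ≈ 0.0762

0.0762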